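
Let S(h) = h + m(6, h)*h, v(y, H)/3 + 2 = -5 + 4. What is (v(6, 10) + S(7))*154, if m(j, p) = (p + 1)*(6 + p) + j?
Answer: 118272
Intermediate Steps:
m(j, p) = j + (1 + p)*(6 + p) (m(j, p) = (1 + p)*(6 + p) + j = j + (1 + p)*(6 + p))
v(y, H) = -9 (v(y, H) = -6 + 3*(-5 + 4) = -6 + 3*(-1) = -6 - 3 = -9)
S(h) = h + h*(12 + h² + 7*h) (S(h) = h + (6 + 6 + h² + 7*h)*h = h + (12 + h² + 7*h)*h = h + h*(12 + h² + 7*h))
(v(6, 10) + S(7))*154 = (-9 + 7*(13 + 7² + 7*7))*154 = (-9 + 7*(13 + 49 + 49))*154 = (-9 + 7*111)*154 = (-9 + 777)*154 = 768*154 = 118272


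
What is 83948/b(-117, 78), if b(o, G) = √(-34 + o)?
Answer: -83948*I*√151/151 ≈ -6831.6*I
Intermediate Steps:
83948/b(-117, 78) = 83948/(√(-34 - 117)) = 83948/(√(-151)) = 83948/((I*√151)) = 83948*(-I*√151/151) = -83948*I*√151/151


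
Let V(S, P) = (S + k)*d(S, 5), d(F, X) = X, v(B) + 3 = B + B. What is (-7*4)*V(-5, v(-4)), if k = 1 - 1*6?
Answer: 1400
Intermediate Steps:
v(B) = -3 + 2*B (v(B) = -3 + (B + B) = -3 + 2*B)
k = -5 (k = 1 - 6 = -5)
V(S, P) = -25 + 5*S (V(S, P) = (S - 5)*5 = (-5 + S)*5 = -25 + 5*S)
(-7*4)*V(-5, v(-4)) = (-7*4)*(-25 + 5*(-5)) = -28*(-25 - 25) = -28*(-50) = 1400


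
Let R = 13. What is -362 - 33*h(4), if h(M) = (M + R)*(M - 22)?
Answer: 9736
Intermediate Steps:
h(M) = (-22 + M)*(13 + M) (h(M) = (M + 13)*(M - 22) = (13 + M)*(-22 + M) = (-22 + M)*(13 + M))
-362 - 33*h(4) = -362 - 33*(-286 + 4² - 9*4) = -362 - 33*(-286 + 16 - 36) = -362 - 33*(-306) = -362 + 10098 = 9736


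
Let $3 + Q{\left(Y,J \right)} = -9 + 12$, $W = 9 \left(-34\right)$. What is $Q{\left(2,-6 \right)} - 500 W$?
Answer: $153000$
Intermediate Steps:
$W = -306$
$Q{\left(Y,J \right)} = 0$ ($Q{\left(Y,J \right)} = -3 + \left(-9 + 12\right) = -3 + 3 = 0$)
$Q{\left(2,-6 \right)} - 500 W = 0 - -153000 = 0 + 153000 = 153000$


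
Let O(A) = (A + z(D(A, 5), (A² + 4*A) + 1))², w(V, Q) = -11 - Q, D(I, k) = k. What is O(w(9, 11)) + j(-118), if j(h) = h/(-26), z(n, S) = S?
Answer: 1828184/13 ≈ 1.4063e+5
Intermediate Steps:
O(A) = (1 + A² + 5*A)² (O(A) = (A + ((A² + 4*A) + 1))² = (A + (1 + A² + 4*A))² = (1 + A² + 5*A)²)
j(h) = -h/26 (j(h) = h*(-1/26) = -h/26)
O(w(9, 11)) + j(-118) = (1 + (-11 - 1*11)² + 5*(-11 - 1*11))² - 1/26*(-118) = (1 + (-11 - 11)² + 5*(-11 - 11))² + 59/13 = (1 + (-22)² + 5*(-22))² + 59/13 = (1 + 484 - 110)² + 59/13 = 375² + 59/13 = 140625 + 59/13 = 1828184/13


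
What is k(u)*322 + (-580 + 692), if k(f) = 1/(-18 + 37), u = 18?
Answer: 2450/19 ≈ 128.95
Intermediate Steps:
k(f) = 1/19
k(u)*322 + (-580 + 692) = (1/19)*322 + (-580 + 692) = 322/19 + 112 = 2450/19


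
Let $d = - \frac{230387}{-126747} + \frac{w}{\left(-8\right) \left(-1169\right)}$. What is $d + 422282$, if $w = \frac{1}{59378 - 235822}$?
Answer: $\frac{88318873445865765061}{209145768191136} \approx 4.2228 \cdot 10^{5}$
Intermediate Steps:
$w = - \frac{1}{176444}$ ($w = \frac{1}{-176444} = - \frac{1}{176444} \approx -5.6675 \cdot 10^{-6}$)
$d = \frac{380162576472709}{209145768191136}$ ($d = - \frac{230387}{-126747} - \frac{1}{176444 \left(\left(-8\right) \left(-1169\right)\right)} = \left(-230387\right) \left(- \frac{1}{126747}\right) - \frac{1}{176444 \cdot 9352} = \frac{230387}{126747} - \frac{1}{1650104288} = \frac{380162576472709}{209145768191136} \approx 1.8177$)
$d + 422282 = \frac{380162576472709}{209145768191136} + 422282 = \frac{88318873445865765061}{209145768191136}$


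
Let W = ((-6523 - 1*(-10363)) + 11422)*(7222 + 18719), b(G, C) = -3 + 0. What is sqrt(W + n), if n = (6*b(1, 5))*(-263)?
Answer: 14*sqrt(2019981) ≈ 19898.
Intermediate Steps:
b(G, C) = -3
W = 395911542 (W = ((-6523 + 10363) + 11422)*25941 = (3840 + 11422)*25941 = 15262*25941 = 395911542)
n = 4734 (n = (6*(-3))*(-263) = -18*(-263) = 4734)
sqrt(W + n) = sqrt(395911542 + 4734) = sqrt(395916276) = 14*sqrt(2019981)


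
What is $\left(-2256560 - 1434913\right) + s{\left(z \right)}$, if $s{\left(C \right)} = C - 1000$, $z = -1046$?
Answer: $-3693519$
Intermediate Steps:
$s{\left(C \right)} = -1000 + C$
$\left(-2256560 - 1434913\right) + s{\left(z \right)} = \left(-2256560 - 1434913\right) - 2046 = -3691473 - 2046 = -3693519$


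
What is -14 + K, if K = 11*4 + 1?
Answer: 31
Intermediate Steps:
K = 45 (K = 44 + 1 = 45)
-14 + K = -14 + 45 = 31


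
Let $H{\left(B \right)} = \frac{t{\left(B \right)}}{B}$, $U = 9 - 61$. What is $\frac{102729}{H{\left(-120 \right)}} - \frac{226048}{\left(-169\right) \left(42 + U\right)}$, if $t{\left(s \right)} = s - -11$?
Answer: $\frac{10404400984}{92105} \approx 1.1296 \cdot 10^{5}$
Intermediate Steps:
$t{\left(s \right)} = 11 + s$ ($t{\left(s \right)} = s + 11 = 11 + s$)
$U = -52$ ($U = 9 - 61 = -52$)
$H{\left(B \right)} = \frac{11 + B}{B}$
$\frac{102729}{H{\left(-120 \right)}} - \frac{226048}{\left(-169\right) \left(42 + U\right)} = \frac{102729}{\frac{1}{-120} \left(11 - 120\right)} - \frac{226048}{\left(-169\right) \left(42 - 52\right)} = \frac{102729}{\left(- \frac{1}{120}\right) \left(-109\right)} - \frac{226048}{\left(-169\right) \left(-10\right)} = \frac{102729}{\frac{109}{120}} - \frac{226048}{1690} = 102729 \cdot \frac{120}{109} - \frac{113024}{845} = \frac{12327480}{109} - \frac{113024}{845} = \frac{10404400984}{92105}$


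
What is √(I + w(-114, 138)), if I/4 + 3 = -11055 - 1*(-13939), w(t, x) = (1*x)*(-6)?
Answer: 2*√2674 ≈ 103.42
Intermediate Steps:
w(t, x) = -6*x (w(t, x) = x*(-6) = -6*x)
I = 11524 (I = -12 + 4*(-11055 - 1*(-13939)) = -12 + 4*(-11055 + 13939) = -12 + 4*2884 = -12 + 11536 = 11524)
√(I + w(-114, 138)) = √(11524 - 6*138) = √(11524 - 828) = √10696 = 2*√2674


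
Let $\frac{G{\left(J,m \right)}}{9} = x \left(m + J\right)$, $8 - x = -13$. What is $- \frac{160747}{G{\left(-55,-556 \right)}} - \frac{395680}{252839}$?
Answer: $- \frac{5049619987}{29197594881} \approx -0.17295$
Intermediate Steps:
$x = 21$ ($x = 8 - -13 = 8 + 13 = 21$)
$G{\left(J,m \right)} = 189 J + 189 m$ ($G{\left(J,m \right)} = 9 \cdot 21 \left(m + J\right) = 9 \cdot 21 \left(J + m\right) = 9 \left(21 J + 21 m\right) = 189 J + 189 m$)
$- \frac{160747}{G{\left(-55,-556 \right)}} - \frac{395680}{252839} = - \frac{160747}{189 \left(-55\right) + 189 \left(-556\right)} - \frac{395680}{252839} = - \frac{160747}{-10395 - 105084} - \frac{395680}{252839} = - \frac{160747}{-115479} - \frac{395680}{252839} = \left(-160747\right) \left(- \frac{1}{115479}\right) - \frac{395680}{252839} = \frac{160747}{115479} - \frac{395680}{252839} = - \frac{5049619987}{29197594881}$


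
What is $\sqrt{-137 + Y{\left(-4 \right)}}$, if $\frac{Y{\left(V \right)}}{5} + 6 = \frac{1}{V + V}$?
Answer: $\frac{3 i \sqrt{298}}{4} \approx 12.947 i$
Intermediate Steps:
$Y{\left(V \right)} = -30 + \frac{5}{2 V}$ ($Y{\left(V \right)} = -30 + \frac{5}{V + V} = -30 + \frac{5}{2 V}$)
$\sqrt{-137 + Y{\left(-4 \right)}} = \sqrt{-137 - \left(30 - \frac{5}{2 \left(-4\right)}\right)} = \sqrt{-137 + \left(-30 + \frac{5}{2} \left(- \frac{1}{4}\right)\right)} = \sqrt{-137 - \frac{245}{8}} = \sqrt{- \frac{1341}{8}} = \frac{3 i \sqrt{298}}{4}$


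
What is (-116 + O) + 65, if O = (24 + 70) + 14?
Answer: 57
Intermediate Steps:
O = 108 (O = 94 + 14 = 108)
(-116 + O) + 65 = (-116 + 108) + 65 = -8 + 65 = 57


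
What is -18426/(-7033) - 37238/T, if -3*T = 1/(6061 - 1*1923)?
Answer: 3251162735982/7033 ≈ 4.6227e+8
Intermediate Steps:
T = -1/12414 (T = -1/(3*(6061 - 1*1923)) = -1/(3*(6061 - 1923)) = -1/3/4138 = -1/3*1/4138 = -1/12414 ≈ -8.0554e-5)
-18426/(-7033) - 37238/T = -18426/(-7033) - 37238/(-1/12414) = -18426*(-1/7033) - 37238*(-12414) = 18426/7033 + 462272532 = 3251162735982/7033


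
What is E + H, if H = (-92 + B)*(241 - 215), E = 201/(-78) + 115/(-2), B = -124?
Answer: -73789/13 ≈ -5676.1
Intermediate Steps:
E = -781/13 (E = 201*(-1/78) + 115*(-1/2) = -67/26 - 115/2 = -781/13 ≈ -60.077)
H = -5616 (H = (-92 - 124)*(241 - 215) = -216*26 = -5616)
E + H = -781/13 - 5616 = -73789/13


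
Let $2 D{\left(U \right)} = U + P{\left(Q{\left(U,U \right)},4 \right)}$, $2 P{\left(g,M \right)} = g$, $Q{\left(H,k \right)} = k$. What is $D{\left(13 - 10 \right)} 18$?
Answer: $\frac{81}{2} \approx 40.5$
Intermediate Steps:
$P{\left(g,M \right)} = \frac{g}{2}$
$D{\left(U \right)} = \frac{3 U}{4}$ ($D{\left(U \right)} = \frac{U + \frac{U}{2}}{2} = \frac{\frac{3}{2} U}{2} = \frac{3 U}{4}$)
$D{\left(13 - 10 \right)} 18 = \frac{3 \left(13 - 10\right)}{4} \cdot 18 = \frac{3}{4} \cdot 3 \cdot 18 = \frac{9}{4} \cdot 18 = \frac{81}{2}$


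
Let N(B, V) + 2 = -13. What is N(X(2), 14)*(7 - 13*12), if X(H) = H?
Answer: 2235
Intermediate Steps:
N(B, V) = -15 (N(B, V) = -2 - 13 = -15)
N(X(2), 14)*(7 - 13*12) = -15*(7 - 13*12) = -15*(7 - 156) = -15*(-149) = 2235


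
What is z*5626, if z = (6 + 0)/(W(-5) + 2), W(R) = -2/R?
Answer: 14065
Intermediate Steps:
z = 5/2 (z = (6 + 0)/(-2/(-5) + 2) = 6/(-2*(-⅕) + 2) = 6/(⅖ + 2) = 6/(12/5) = 6*(5/12) = 5/2 ≈ 2.5000)
z*5626 = (5/2)*5626 = 14065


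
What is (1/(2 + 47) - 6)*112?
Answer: -4688/7 ≈ -669.71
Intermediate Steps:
(1/(2 + 47) - 6)*112 = (1/49 - 6)*112 = -293/49*112 = -4688/7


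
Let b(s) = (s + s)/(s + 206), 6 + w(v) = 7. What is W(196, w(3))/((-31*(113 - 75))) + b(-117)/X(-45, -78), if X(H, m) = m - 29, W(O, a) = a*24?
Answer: 23550/5609047 ≈ 0.0041986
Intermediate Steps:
w(v) = 1 (w(v) = -6 + 7 = 1)
b(s) = 2*s/(206 + s) (b(s) = (2*s)/(206 + s) = 2*s/(206 + s))
W(O, a) = 24*a
X(H, m) = -29 + m
W(196, w(3))/((-31*(113 - 75))) + b(-117)/X(-45, -78) = (24*1)/((-31*(113 - 75))) + (2*(-117)/(206 - 117))/(-29 - 78) = 24/((-31*38)) + (2*(-117)/89)/(-107) = 24/(-1178) + (2*(-117)*(1/89))*(-1/107) = 24*(-1/1178) - 234/89*(-1/107) = -12/589 + 234/9523 = 23550/5609047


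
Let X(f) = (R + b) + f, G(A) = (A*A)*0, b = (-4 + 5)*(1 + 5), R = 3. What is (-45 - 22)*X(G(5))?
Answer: -603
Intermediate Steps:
b = 6 (b = 1*6 = 6)
G(A) = 0 (G(A) = A²*0 = 0)
X(f) = 9 + f (X(f) = (3 + 6) + f = 9 + f)
(-45 - 22)*X(G(5)) = (-45 - 22)*(9 + 0) = -67*9 = -603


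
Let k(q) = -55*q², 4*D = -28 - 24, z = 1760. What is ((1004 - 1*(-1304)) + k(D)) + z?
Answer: -5227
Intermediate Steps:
D = -13 (D = (-28 - 24)/4 = (¼)*(-52) = -13)
((1004 - 1*(-1304)) + k(D)) + z = ((1004 - 1*(-1304)) - 55*(-13)²) + 1760 = ((1004 + 1304) - 55*169) + 1760 = (2308 - 9295) + 1760 = -6987 + 1760 = -5227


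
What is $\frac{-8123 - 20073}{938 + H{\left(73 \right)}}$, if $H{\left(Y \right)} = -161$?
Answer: $- \frac{4028}{111} \approx -36.288$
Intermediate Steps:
$\frac{-8123 - 20073}{938 + H{\left(73 \right)}} = \frac{-8123 - 20073}{938 - 161} = - \frac{28196}{777} = \left(-28196\right) \frac{1}{777} = - \frac{4028}{111}$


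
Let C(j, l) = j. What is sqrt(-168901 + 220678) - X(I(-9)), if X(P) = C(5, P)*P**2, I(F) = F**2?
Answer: -32805 + 3*sqrt(5753) ≈ -32577.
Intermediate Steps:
X(P) = 5*P**2
sqrt(-168901 + 220678) - X(I(-9)) = sqrt(-168901 + 220678) - 5*((-9)**2)**2 = sqrt(51777) - 5*81**2 = 3*sqrt(5753) - 5*6561 = 3*sqrt(5753) - 1*32805 = 3*sqrt(5753) - 32805 = -32805 + 3*sqrt(5753)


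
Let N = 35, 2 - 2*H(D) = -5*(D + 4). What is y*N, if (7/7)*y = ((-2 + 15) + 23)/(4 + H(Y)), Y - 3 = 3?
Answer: 42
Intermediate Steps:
Y = 6 (Y = 3 + 3 = 6)
H(D) = 11 + 5*D/2 (H(D) = 1 - (-5)*(D + 4)/2 = 1 - (-5)*(4 + D)/2 = 1 - (-20 - 5*D)/2 = 1 + (10 + 5*D/2) = 11 + 5*D/2)
y = 6/5 (y = ((-2 + 15) + 23)/(4 + (11 + (5/2)*6)) = (13 + 23)/(4 + (11 + 15)) = 36/(4 + 26) = 36/30 = 36*(1/30) = 6/5 ≈ 1.2000)
y*N = (6/5)*35 = 42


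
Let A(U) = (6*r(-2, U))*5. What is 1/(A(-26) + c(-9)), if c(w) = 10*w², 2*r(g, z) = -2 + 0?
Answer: 1/780 ≈ 0.0012821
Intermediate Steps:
r(g, z) = -1 (r(g, z) = (-2 + 0)/2 = (½)*(-2) = -1)
A(U) = -30 (A(U) = (6*(-1))*5 = -6*5 = -30)
1/(A(-26) + c(-9)) = 1/(-30 + 10*(-9)²) = 1/(-30 + 10*81) = 1/(-30 + 810) = 1/780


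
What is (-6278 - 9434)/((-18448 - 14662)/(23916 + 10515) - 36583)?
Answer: 540979872/1259622383 ≈ 0.42948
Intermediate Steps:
(-6278 - 9434)/((-18448 - 14662)/(23916 + 10515) - 36583) = -15712/(-33110/34431 - 36583) = -15712/(-1259622383/34431) = -15712*(-34431/1259622383) = 540979872/1259622383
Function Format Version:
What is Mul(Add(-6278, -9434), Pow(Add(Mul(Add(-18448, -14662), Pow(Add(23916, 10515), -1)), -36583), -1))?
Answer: Rational(540979872, 1259622383) ≈ 0.42948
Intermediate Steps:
Mul(Add(-6278, -9434), Pow(Add(Mul(Add(-18448, -14662), Pow(Add(23916, 10515), -1)), -36583), -1)) = Mul(-15712, Pow(Add(Mul(-33110, Pow(34431, -1)), -36583), -1)) = Mul(-15712, Pow(Add(Mul(-33110, Rational(1, 34431)), -36583), -1)) = Mul(-15712, Pow(Add(Rational(-33110, 34431), -36583), -1)) = Mul(-15712, Pow(Rational(-1259622383, 34431), -1)) = Mul(-15712, Rational(-34431, 1259622383)) = Rational(540979872, 1259622383)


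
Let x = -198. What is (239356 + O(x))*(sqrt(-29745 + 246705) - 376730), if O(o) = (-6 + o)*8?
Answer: -89557762520 + 1901792*sqrt(3390) ≈ -8.9447e+10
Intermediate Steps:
O(o) = -48 + 8*o
(239356 + O(x))*(sqrt(-29745 + 246705) - 376730) = (239356 + (-48 + 8*(-198)))*(sqrt(-29745 + 246705) - 376730) = (239356 + (-48 - 1584))*(sqrt(216960) - 376730) = (239356 - 1632)*(8*sqrt(3390) - 376730) = 237724*(-376730 + 8*sqrt(3390)) = -89557762520 + 1901792*sqrt(3390)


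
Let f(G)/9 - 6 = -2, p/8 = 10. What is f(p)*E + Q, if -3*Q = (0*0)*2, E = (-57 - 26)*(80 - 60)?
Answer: -59760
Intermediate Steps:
p = 80 (p = 8*10 = 80)
f(G) = 36 (f(G) = 54 + 9*(-2) = 54 - 18 = 36)
E = -1660 (E = -83*20 = -1660)
Q = 0 (Q = -0*0*2/3 = -0*2 = -⅓*0 = 0)
f(p)*E + Q = 36*(-1660) + 0 = -59760 + 0 = -59760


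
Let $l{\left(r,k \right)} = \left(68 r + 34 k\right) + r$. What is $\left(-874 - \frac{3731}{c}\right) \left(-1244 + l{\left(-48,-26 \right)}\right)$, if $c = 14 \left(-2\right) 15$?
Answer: $\frac{14118704}{3} \approx 4.7062 \cdot 10^{6}$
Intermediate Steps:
$c = -420$ ($c = \left(-28\right) 15 = -420$)
$l{\left(r,k \right)} = 34 k + 69 r$ ($l{\left(r,k \right)} = \left(34 k + 68 r\right) + r = 34 k + 69 r$)
$\left(-874 - \frac{3731}{c}\right) \left(-1244 + l{\left(-48,-26 \right)}\right) = \left(-874 - \frac{3731}{-420}\right) \left(-1244 + \left(34 \left(-26\right) + 69 \left(-48\right)\right)\right) = \left(-874 - - \frac{533}{60}\right) \left(-1244 - 4196\right) = \left(-874 + \frac{533}{60}\right) \left(-1244 - 4196\right) = \left(- \frac{51907}{60}\right) \left(-5440\right) = \frac{14118704}{3}$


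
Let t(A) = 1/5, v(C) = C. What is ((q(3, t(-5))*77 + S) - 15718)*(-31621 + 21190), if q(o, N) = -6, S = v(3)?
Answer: 168742287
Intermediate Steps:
S = 3
t(A) = 1/5 (t(A) = 1*(1/5) = 1/5)
((q(3, t(-5))*77 + S) - 15718)*(-31621 + 21190) = ((-6*77 + 3) - 15718)*(-31621 + 21190) = ((-462 + 3) - 15718)*(-10431) = (-459 - 15718)*(-10431) = -16177*(-10431) = 168742287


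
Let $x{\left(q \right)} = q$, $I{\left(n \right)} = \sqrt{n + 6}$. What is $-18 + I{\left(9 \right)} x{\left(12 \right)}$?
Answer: $-18 + 12 \sqrt{15} \approx 28.476$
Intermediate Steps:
$I{\left(n \right)} = \sqrt{6 + n}$
$-18 + I{\left(9 \right)} x{\left(12 \right)} = -18 + \sqrt{6 + 9} \cdot 12 = -18 + \sqrt{15} \cdot 12 = -18 + 12 \sqrt{15}$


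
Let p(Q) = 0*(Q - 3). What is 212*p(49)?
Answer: 0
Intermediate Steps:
p(Q) = 0 (p(Q) = 0*(-3 + Q) = 0)
212*p(49) = 212*0 = 0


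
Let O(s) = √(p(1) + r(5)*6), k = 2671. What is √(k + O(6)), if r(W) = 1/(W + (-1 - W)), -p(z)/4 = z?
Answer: √(2671 + I*√10) ≈ 51.682 + 0.0306*I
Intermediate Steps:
p(z) = -4*z
r(W) = -1 (r(W) = 1/(-1) = -1)
O(s) = I*√10 (O(s) = √(-4*1 - 1*6) = √(-4 - 6) = √(-10) = I*√10)
√(k + O(6)) = √(2671 + I*√10)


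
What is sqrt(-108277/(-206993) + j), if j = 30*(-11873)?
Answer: I*sqrt(15261330676252249)/206993 ≈ 596.82*I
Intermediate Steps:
j = -356190
sqrt(-108277/(-206993) + j) = sqrt(-108277/(-206993) - 356190) = sqrt(-108277*(-1/206993) - 356190) = sqrt(108277/206993 - 356190) = sqrt(-73728728393/206993) = I*sqrt(15261330676252249)/206993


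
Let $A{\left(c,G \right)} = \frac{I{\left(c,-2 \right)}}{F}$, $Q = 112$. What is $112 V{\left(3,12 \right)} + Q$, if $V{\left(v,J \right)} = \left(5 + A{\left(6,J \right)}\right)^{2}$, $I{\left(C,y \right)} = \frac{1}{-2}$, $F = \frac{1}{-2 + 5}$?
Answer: $1484$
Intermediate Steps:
$F = \frac{1}{3} \approx 0.33333$
$I{\left(C,y \right)} = - \frac{1}{2}$
$A{\left(c,G \right)} = - \frac{3}{2}$ ($A{\left(c,G \right)} = - \frac{\frac{1}{\frac{1}{3}}}{2} = \left(- \frac{1}{2}\right) 3 = - \frac{3}{2}$)
$V{\left(v,J \right)} = \frac{49}{4}$ ($V{\left(v,J \right)} = \left(5 - \frac{3}{2}\right)^{2} = \left(\frac{7}{2}\right)^{2} = \frac{49}{4}$)
$112 V{\left(3,12 \right)} + Q = 112 \cdot \frac{49}{4} + 112 = 1372 + 112 = 1484$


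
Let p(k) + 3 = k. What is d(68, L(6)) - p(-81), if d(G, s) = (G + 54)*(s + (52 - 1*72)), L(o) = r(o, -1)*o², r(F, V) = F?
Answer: 23996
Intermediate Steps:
p(k) = -3 + k
L(o) = o³ (L(o) = o*o² = o³)
d(G, s) = (-20 + s)*(54 + G) (d(G, s) = (54 + G)*(s + (52 - 72)) = (54 + G)*(s - 20) = (54 + G)*(-20 + s) = (-20 + s)*(54 + G))
d(68, L(6)) - p(-81) = (-1080 - 20*68 + 54*6³ + 68*6³) - (-3 - 81) = (-1080 - 1360 + 54*216 + 68*216) - 1*(-84) = (-1080 - 1360 + 11664 + 14688) + 84 = 23912 + 84 = 23996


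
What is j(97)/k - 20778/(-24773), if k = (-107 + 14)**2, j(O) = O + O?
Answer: 184514884/214261677 ≈ 0.86117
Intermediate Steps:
j(O) = 2*O
k = 8649 (k = (-93)**2 = 8649)
j(97)/k - 20778/(-24773) = (2*97)/8649 - 20778/(-24773) = 194*(1/8649) - 20778*(-1/24773) = 194/8649 + 20778/24773 = 184514884/214261677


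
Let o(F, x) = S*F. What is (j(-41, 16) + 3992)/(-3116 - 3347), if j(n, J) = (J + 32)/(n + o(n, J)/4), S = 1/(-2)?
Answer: -1145320/1854881 ≈ -0.61746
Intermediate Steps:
S = -½ ≈ -0.50000
o(F, x) = -F/2
j(n, J) = 8*(32 + J)/(7*n) (j(n, J) = (J + 32)/(n - n/2/4) = (32 + J)/(n - n/2*(¼)) = (32 + J)/(n - n/8) = (32 + J)/((7*n/8)) = (32 + J)*(8/(7*n)) = 8*(32 + J)/(7*n))
(j(-41, 16) + 3992)/(-3116 - 3347) = ((8/7)*(32 + 16)/(-41) + 3992)/(-3116 - 3347) = ((8/7)*(-1/41)*48 + 3992)/(-6463) = (-384/287 + 3992)*(-1/6463) = (1145320/287)*(-1/6463) = -1145320/1854881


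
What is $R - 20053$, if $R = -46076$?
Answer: $-66129$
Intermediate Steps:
$R - 20053 = -46076 - 20053 = -66129$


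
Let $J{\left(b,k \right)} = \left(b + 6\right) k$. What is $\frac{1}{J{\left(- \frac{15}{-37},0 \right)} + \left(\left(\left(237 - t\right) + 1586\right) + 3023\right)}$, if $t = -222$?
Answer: $\frac{1}{5068} \approx 0.00019732$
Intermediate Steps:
$J{\left(b,k \right)} = k \left(6 + b\right)$ ($J{\left(b,k \right)} = \left(6 + b\right) k = k \left(6 + b\right)$)
$\frac{1}{J{\left(- \frac{15}{-37},0 \right)} + \left(\left(\left(237 - t\right) + 1586\right) + 3023\right)} = \frac{1}{0 \left(6 - \frac{15}{-37}\right) + \left(\left(\left(237 - -222\right) + 1586\right) + 3023\right)} = \frac{1}{0 \left(6 - - \frac{15}{37}\right) + \left(\left(\left(237 + 222\right) + 1586\right) + 3023\right)} = \frac{1}{0 \left(6 + \frac{15}{37}\right) + \left(\left(459 + 1586\right) + 3023\right)} = \frac{1}{0 \cdot \frac{237}{37} + \left(2045 + 3023\right)} = \frac{1}{0 + 5068} = \frac{1}{5068}$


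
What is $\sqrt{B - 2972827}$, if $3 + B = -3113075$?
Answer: $i \sqrt{6085905} \approx 2467.0 i$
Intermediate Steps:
$B = -3113078$ ($B = -3 - 3113075 = -3113078$)
$\sqrt{B - 2972827} = \sqrt{-3113078 - 2972827} = \sqrt{-6085905} = i \sqrt{6085905}$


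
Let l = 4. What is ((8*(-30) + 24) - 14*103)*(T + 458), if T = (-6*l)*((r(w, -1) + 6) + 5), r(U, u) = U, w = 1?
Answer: -281860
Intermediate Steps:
T = -288 (T = (-6*4)*((1 + 6) + 5) = -24*(7 + 5) = -24*12 = -288)
((8*(-30) + 24) - 14*103)*(T + 458) = ((8*(-30) + 24) - 14*103)*(-288 + 458) = ((-240 + 24) - 1442)*170 = (-216 - 1442)*170 = -1658*170 = -281860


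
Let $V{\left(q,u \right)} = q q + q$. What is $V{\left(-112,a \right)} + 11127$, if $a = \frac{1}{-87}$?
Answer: $23559$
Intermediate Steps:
$a = - \frac{1}{87} \approx -0.011494$
$V{\left(q,u \right)} = q + q^{2}$ ($V{\left(q,u \right)} = q^{2} + q = q + q^{2}$)
$V{\left(-112,a \right)} + 11127 = - 112 \left(1 - 112\right) + 11127 = \left(-112\right) \left(-111\right) + 11127 = 12432 + 11127 = 23559$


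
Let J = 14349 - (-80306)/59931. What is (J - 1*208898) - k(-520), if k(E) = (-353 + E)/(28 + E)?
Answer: -1912164913253/9828684 ≈ -1.9455e+5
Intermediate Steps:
J = 860030225/59931 (J = 14349 - (-80306)/59931 = 14349 - 1*(-80306/59931) = 14349 + 80306/59931 = 860030225/59931 ≈ 14350.)
k(E) = (-353 + E)/(28 + E)
(J - 1*208898) - k(-520) = (860030225/59931 - 1*208898) - (-353 - 520)/(28 - 520) = (860030225/59931 - 208898) - (-873)/(-492) = -11659435813/59931 - (-1)*(-873)/492 = -11659435813/59931 - 1*291/164 = -11659435813/59931 - 291/164 = -1912164913253/9828684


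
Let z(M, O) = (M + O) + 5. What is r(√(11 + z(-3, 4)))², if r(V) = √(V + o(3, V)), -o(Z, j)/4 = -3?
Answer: 12 + √17 ≈ 16.123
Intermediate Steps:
o(Z, j) = 12 (o(Z, j) = -4*(-3) = 12)
z(M, O) = 5 + M + O
r(V) = √(12 + V) (r(V) = √(V + 12) = √(12 + V))
r(√(11 + z(-3, 4)))² = (√(12 + √(11 + (5 - 3 + 4))))² = (√(12 + √(11 + 6)))² = (√(12 + √17))² = 12 + √17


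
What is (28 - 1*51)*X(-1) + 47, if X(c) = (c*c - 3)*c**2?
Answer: 93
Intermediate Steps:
X(c) = c**2*(-3 + c**2) (X(c) = (c**2 - 3)*c**2 = (-3 + c**2)*c**2 = c**2*(-3 + c**2))
(28 - 1*51)*X(-1) + 47 = (28 - 1*51)*((-1)**2*(-3 + (-1)**2)) + 47 = (28 - 51)*(1*(-3 + 1)) + 47 = -23*(-2) + 47 = 46 + 47 = 93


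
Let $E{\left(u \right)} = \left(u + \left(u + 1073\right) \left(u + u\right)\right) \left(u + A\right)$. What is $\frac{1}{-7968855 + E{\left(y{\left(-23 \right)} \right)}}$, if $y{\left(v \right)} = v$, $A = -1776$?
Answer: $\frac{1}{78964222} \approx 1.2664 \cdot 10^{-8}$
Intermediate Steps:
$E{\left(u \right)} = \left(-1776 + u\right) \left(u + 2 u \left(1073 + u\right)\right)$ ($E{\left(u \right)} = \left(u + \left(u + 1073\right) \left(u + u\right)\right) \left(u - 1776\right) = \left(u + \left(1073 + u\right) 2 u\right) \left(-1776 + u\right) = \left(u + 2 u \left(1073 + u\right)\right) \left(-1776 + u\right) = \left(-1776 + u\right) \left(u + 2 u \left(1073 + u\right)\right)$)
$\frac{1}{-7968855 + E{\left(y{\left(-23 \right)} \right)}} = \frac{1}{-7968855 - 23 \left(-3813072 - -32315 + 2 \left(-23\right)^{2}\right)} = \frac{1}{-7968855 - 23 \left(-3813072 + 32315 + 2 \cdot 529\right)} = \frac{1}{-7968855 - 23 \left(-3813072 + 32315 + 1058\right)} = \frac{1}{-7968855 - -86933077} = \frac{1}{-7968855 + 86933077} = \frac{1}{78964222}$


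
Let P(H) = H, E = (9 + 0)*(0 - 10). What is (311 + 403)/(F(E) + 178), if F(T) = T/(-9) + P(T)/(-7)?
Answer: 2499/703 ≈ 3.5548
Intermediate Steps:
E = -90 (E = 9*(-10) = -90)
F(T) = -16*T/63 (F(T) = T/(-9) + T/(-7) = T*(-⅑) + T*(-⅐) = -T/9 - T/7 = -16*T/63)
(311 + 403)/(F(E) + 178) = (311 + 403)/(-16/63*(-90) + 178) = 714/(160/7 + 178) = 714/(1406/7) = 714*(7/1406) = 2499/703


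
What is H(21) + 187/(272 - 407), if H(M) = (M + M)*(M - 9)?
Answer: 67853/135 ≈ 502.61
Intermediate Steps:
H(M) = 2*M*(-9 + M) (H(M) = (2*M)*(-9 + M) = 2*M*(-9 + M))
H(21) + 187/(272 - 407) = 2*21*(-9 + 21) + 187/(272 - 407) = 2*21*12 + 187/(-135) = 504 + 187*(-1/135) = 504 - 187/135 = 67853/135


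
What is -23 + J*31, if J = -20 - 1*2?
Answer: -705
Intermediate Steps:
J = -22 (J = -20 - 2 = -22)
-23 + J*31 = -23 - 22*31 = -23 - 682 = -705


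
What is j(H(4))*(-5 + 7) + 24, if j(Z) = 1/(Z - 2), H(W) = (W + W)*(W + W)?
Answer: 745/31 ≈ 24.032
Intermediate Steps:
H(W) = 4*W² (H(W) = (2*W)*(2*W) = 4*W²)
j(Z) = 1/(-2 + Z)
j(H(4))*(-5 + 7) + 24 = (-5 + 7)/(-2 + 4*4²) + 24 = 2/(-2 + 4*16) + 24 = 2/(-2 + 64) + 24 = 2/62 + 24 = (1/62)*2 + 24 = 1/31 + 24 = 745/31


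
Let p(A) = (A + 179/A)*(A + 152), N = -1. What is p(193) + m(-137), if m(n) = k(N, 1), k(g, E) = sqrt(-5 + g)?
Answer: 12912660/193 + I*sqrt(6) ≈ 66905.0 + 2.4495*I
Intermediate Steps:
p(A) = (152 + A)*(A + 179/A) (p(A) = (A + 179/A)*(152 + A) = (152 + A)*(A + 179/A))
m(n) = I*sqrt(6) (m(n) = sqrt(-5 - 1) = sqrt(-6) = I*sqrt(6))
p(193) + m(-137) = (179 + 193**2 + 152*193 + 27208/193) + I*sqrt(6) = (179 + 37249 + 29336 + 27208*(1/193)) + I*sqrt(6) = (179 + 37249 + 29336 + 27208/193) + I*sqrt(6) = 12912660/193 + I*sqrt(6)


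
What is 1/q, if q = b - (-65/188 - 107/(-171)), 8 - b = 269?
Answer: -32148/8399629 ≈ -0.0038273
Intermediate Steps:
b = -261 (b = 8 - 1*269 = 8 - 269 = -261)
q = -8399629/32148 (q = -261 - (-65/188 - 107/(-171)) = -261 - (-65*1/188 - 107*(-1/171)) = -261 - (-65/188 + 107/171) = -261 - 1*9001/32148 = -261 - 9001/32148 = -8399629/32148 ≈ -261.28)
1/q = 1/(-8399629/32148) = -32148/8399629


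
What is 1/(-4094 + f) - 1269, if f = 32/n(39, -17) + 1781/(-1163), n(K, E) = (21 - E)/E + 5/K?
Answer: -8475308851342/6678729099 ≈ -1269.0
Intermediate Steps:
n(K, E) = 5/K + (21 - E)/E (n(K, E) = (21 - E)/E + 5/K = 5/K + (21 - E)/E)
f = -27162265/1624711 (f = 32/(-1 + 5/39 + 21/(-17)) + 1781/(-1163) = 32/(-1 + 5*(1/39) + 21*(-1/17)) + 1781*(-1/1163) = 32/(-1 + 5/39 - 21/17) - 1781/1163 = 32/(-1397/663) - 1781/1163 = 32*(-663/1397) - 1781/1163 = -21216/1397 - 1781/1163 = -27162265/1624711 ≈ -16.718)
1/(-4094 + f) - 1269 = 1/(-4094 - 27162265/1624711) - 1269 = 1/(-6678729099/1624711) - 1269 = -1624711/6678729099 - 1269 = -8475308851342/6678729099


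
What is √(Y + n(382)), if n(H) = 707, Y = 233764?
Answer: √234471 ≈ 484.22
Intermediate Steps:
√(Y + n(382)) = √(233764 + 707) = √234471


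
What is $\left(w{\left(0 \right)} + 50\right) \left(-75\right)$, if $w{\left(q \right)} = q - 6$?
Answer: $-3300$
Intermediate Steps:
$w{\left(q \right)} = -6 + q$ ($w{\left(q \right)} = q - 6 = -6 + q$)
$\left(w{\left(0 \right)} + 50\right) \left(-75\right) = \left(\left(-6 + 0\right) + 50\right) \left(-75\right) = \left(-6 + 50\right) \left(-75\right) = 44 \left(-75\right) = -3300$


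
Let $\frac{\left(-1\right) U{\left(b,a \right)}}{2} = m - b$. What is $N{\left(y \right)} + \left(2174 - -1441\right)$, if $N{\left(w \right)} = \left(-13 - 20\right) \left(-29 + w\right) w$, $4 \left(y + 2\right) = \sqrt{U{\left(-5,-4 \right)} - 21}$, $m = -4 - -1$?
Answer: $\frac{25929}{16} + \frac{5445 i}{4} \approx 1620.6 + 1361.3 i$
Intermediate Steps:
$m = -3$ ($m = -4 + 1 = -3$)
$U{\left(b,a \right)} = 6 + 2 b$ ($U{\left(b,a \right)} = - 2 \left(-3 - b\right) = 6 + 2 b$)
$y = -2 + \frac{5 i}{4}$ ($y = -2 + \frac{\sqrt{\left(6 + 2 \left(-5\right)\right) - 21}}{4} = -2 + \frac{\sqrt{\left(6 - 10\right) - 21}}{4} = -2 + \frac{\sqrt{-4 - 21}}{4} = -2 + \frac{\sqrt{-25}}{4} = -2 + \frac{5 i}{4} \approx -2.0 + 1.25 i$)
$N{\left(w \right)} = w \left(957 - 33 w\right)$ ($N{\left(w \right)} = - 33 \left(-29 + w\right) w = \left(957 - 33 w\right) w = w \left(957 - 33 w\right)$)
$N{\left(y \right)} + \left(2174 - -1441\right) = 33 \left(-2 + \frac{5 i}{4}\right) \left(29 - \left(-2 + \frac{5 i}{4}\right)\right) + \left(2174 - -1441\right) = 33 \left(-2 + \frac{5 i}{4}\right) \left(29 + \left(2 - \frac{5 i}{4}\right)\right) + \left(2174 + 1441\right) = 33 \left(-2 + \frac{5 i}{4}\right) \left(31 - \frac{5 i}{4}\right) + 3615 = 3615 + 33 \left(-2 + \frac{5 i}{4}\right) \left(31 - \frac{5 i}{4}\right)$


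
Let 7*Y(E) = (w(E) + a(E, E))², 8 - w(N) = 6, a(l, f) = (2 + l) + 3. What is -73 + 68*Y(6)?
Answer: 10981/7 ≈ 1568.7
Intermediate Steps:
a(l, f) = 5 + l
w(N) = 2 (w(N) = 8 - 1*6 = 8 - 6 = 2)
Y(E) = (7 + E)²/7 (Y(E) = (2 + (5 + E))²/7 = (7 + E)²/7)
-73 + 68*Y(6) = -73 + 68*((7 + 6)²/7) = -73 + 68*((⅐)*13²) = -73 + 68*((⅐)*169) = -73 + 68*(169/7) = -73 + 11492/7 = 10981/7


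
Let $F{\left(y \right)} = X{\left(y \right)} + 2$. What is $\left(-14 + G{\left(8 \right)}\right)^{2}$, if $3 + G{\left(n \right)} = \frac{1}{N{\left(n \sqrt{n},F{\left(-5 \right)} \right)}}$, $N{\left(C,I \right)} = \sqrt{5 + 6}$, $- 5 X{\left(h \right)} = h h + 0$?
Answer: $\frac{\left(187 - \sqrt{11}\right)^{2}}{121} \approx 278.84$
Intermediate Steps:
$X{\left(h \right)} = - \frac{h^{2}}{5}$ ($X{\left(h \right)} = - \frac{h h + 0}{5} = - \frac{h^{2} + 0}{5} = - \frac{h^{2}}{5}$)
$F{\left(y \right)} = 2 - \frac{y^{2}}{5}$ ($F{\left(y \right)} = - \frac{y^{2}}{5} + 2 = 2 - \frac{y^{2}}{5}$)
$N{\left(C,I \right)} = \sqrt{11}$
$G{\left(n \right)} = -3 + \frac{\sqrt{11}}{11}$ ($G{\left(n \right)} = -3 + \frac{1}{\sqrt{11}} = -3 + \frac{\sqrt{11}}{11}$)
$\left(-14 + G{\left(8 \right)}\right)^{2} = \left(-14 - \left(3 - \frac{\sqrt{11}}{11}\right)\right)^{2} = \left(-17 + \frac{\sqrt{11}}{11}\right)^{2}$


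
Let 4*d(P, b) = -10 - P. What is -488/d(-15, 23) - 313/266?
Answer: -520797/1330 ≈ -391.58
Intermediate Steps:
d(P, b) = -5/2 - P/4 (d(P, b) = (-10 - P)/4 = -5/2 - P/4)
-488/d(-15, 23) - 313/266 = -488/(-5/2 - ¼*(-15)) - 313/266 = -488/(-5/2 + 15/4) - 313*1/266 = -488/5/4 - 313/266 = -488*⅘ - 313/266 = -1952/5 - 313/266 = -520797/1330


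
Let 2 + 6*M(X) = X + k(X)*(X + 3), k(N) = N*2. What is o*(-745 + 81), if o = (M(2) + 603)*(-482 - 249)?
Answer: 882913496/3 ≈ 2.9430e+8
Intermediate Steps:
k(N) = 2*N
M(X) = -⅓ + X/6 + X*(3 + X)/3 (M(X) = -⅓ + (X + (2*X)*(X + 3))/6 = -⅓ + (X + (2*X)*(3 + X))/6 = -⅓ + (X + 2*X*(3 + X))/6 = -⅓ + (X/6 + X*(3 + X)/3) = -⅓ + X/6 + X*(3 + X)/3)
o = -1329689/3 (o = ((-⅓ + (⅓)*2² + (7/6)*2) + 603)*(-482 - 249) = ((-⅓ + (⅓)*4 + 7/3) + 603)*(-731) = ((-⅓ + 4/3 + 7/3) + 603)*(-731) = (10/3 + 603)*(-731) = (1819/3)*(-731) = -1329689/3 ≈ -4.4323e+5)
o*(-745 + 81) = -1329689*(-745 + 81)/3 = -1329689/3*(-664) = 882913496/3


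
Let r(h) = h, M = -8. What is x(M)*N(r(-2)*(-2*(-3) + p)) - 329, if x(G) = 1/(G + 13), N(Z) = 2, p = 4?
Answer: -1643/5 ≈ -328.60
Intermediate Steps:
x(G) = 1/(13 + G)
x(M)*N(r(-2)*(-2*(-3) + p)) - 329 = 2/(13 - 8) - 329 = 2/5 - 329 = (⅕)*2 - 329 = ⅖ - 329 = -1643/5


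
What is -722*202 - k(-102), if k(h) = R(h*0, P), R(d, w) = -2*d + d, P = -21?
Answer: -145844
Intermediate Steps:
R(d, w) = -d
k(h) = 0 (k(h) = -h*0 = -1*0 = 0)
-722*202 - k(-102) = -722*202 - 1*0 = -145844 + 0 = -145844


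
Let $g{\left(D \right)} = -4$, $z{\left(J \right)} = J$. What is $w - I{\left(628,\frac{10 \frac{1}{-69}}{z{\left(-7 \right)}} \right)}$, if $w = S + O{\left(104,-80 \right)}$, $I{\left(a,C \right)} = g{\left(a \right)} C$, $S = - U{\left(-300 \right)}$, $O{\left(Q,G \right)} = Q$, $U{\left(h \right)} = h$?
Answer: $\frac{195172}{483} \approx 404.08$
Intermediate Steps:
$S = 300$ ($S = \left(-1\right) \left(-300\right) = 300$)
$I{\left(a,C \right)} = - 4 C$
$w = 404$ ($w = 300 + 104 = 404$)
$w - I{\left(628,\frac{10 \frac{1}{-69}}{z{\left(-7 \right)}} \right)} = 404 - - 4 \frac{10 \frac{1}{-69}}{-7} = 404 - - 4 \cdot 10 \left(- \frac{1}{69}\right) \left(- \frac{1}{7}\right) = 404 - - 4 \left(\left(- \frac{10}{69}\right) \left(- \frac{1}{7}\right)\right) = 404 - \left(-4\right) \frac{10}{483} = 404 - - \frac{40}{483} = 404 + \frac{40}{483} = \frac{195172}{483}$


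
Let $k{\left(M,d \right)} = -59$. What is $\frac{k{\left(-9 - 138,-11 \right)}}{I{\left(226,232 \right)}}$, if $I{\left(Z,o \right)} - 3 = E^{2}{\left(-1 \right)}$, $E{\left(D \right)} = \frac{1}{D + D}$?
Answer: $- \frac{236}{13} \approx -18.154$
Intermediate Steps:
$E{\left(D \right)} = \frac{1}{2 D}$
$I{\left(Z,o \right)} = \frac{13}{4}$ ($I{\left(Z,o \right)} = 3 + \left(\frac{1}{2 \left(-1\right)}\right)^{2} = 3 + \left(\frac{1}{2} \left(-1\right)\right)^{2} = 3 + \left(- \frac{1}{2}\right)^{2} = 3 + \frac{1}{4} = \frac{13}{4}$)
$\frac{k{\left(-9 - 138,-11 \right)}}{I{\left(226,232 \right)}} = - \frac{59}{\frac{13}{4}} = \left(-59\right) \frac{4}{13} = - \frac{236}{13}$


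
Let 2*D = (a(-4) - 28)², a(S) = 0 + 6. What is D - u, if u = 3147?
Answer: -2905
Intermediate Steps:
a(S) = 6
D = 242 (D = (6 - 28)²/2 = (½)*(-22)² = (½)*484 = 242)
D - u = 242 - 1*3147 = 242 - 3147 = -2905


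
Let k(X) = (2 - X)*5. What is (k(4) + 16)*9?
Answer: 54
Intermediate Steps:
k(X) = 10 - 5*X
(k(4) + 16)*9 = ((10 - 5*4) + 16)*9 = ((10 - 20) + 16)*9 = (-10 + 16)*9 = 6*9 = 54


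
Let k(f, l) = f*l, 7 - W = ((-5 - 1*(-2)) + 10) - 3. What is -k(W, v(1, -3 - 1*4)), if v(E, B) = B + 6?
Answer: 3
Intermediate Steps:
v(E, B) = 6 + B
W = 3 (W = 7 - (((-5 - 1*(-2)) + 10) - 3) = 7 - (((-5 + 2) + 10) - 3) = 7 - ((-3 + 10) - 3) = 7 - (7 - 3) = 7 - 1*4 = 7 - 4 = 3)
-k(W, v(1, -3 - 1*4)) = -3*(6 + (-3 - 1*4)) = -3*(6 + (-3 - 4)) = -3*(6 - 7) = -3*(-1) = -1*(-3) = 3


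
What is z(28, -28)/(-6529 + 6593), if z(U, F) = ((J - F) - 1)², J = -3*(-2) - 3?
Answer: 225/16 ≈ 14.063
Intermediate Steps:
J = 3 (J = 6 - 3 = 3)
z(U, F) = (2 - F)² (z(U, F) = ((3 - F) - 1)² = (2 - F)²)
z(28, -28)/(-6529 + 6593) = (-2 - 28)²/(-6529 + 6593) = (-30)²/64 = 900*(1/64) = 225/16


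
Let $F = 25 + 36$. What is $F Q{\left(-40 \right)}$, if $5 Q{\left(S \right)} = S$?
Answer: $-488$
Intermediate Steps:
$Q{\left(S \right)} = \frac{S}{5}$
$F = 61$
$F Q{\left(-40 \right)} = 61 \cdot \frac{1}{5} \left(-40\right) = 61 \left(-8\right) = -488$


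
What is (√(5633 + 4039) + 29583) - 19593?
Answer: 9990 + 2*√2418 ≈ 10088.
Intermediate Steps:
(√(5633 + 4039) + 29583) - 19593 = (√9672 + 29583) - 19593 = (2*√2418 + 29583) - 19593 = (29583 + 2*√2418) - 19593 = 9990 + 2*√2418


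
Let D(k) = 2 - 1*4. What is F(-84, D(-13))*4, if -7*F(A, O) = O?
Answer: 8/7 ≈ 1.1429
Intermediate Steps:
D(k) = -2 (D(k) = 2 - 4 = -2)
F(A, O) = -O/7
F(-84, D(-13))*4 = -⅐*(-2)*4 = (2/7)*4 = 8/7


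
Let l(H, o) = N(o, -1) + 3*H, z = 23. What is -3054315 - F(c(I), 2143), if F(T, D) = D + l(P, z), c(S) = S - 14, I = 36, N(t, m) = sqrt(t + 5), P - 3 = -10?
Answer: -3056437 - 2*sqrt(7) ≈ -3.0564e+6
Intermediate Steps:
P = -7 (P = 3 - 10 = -7)
N(t, m) = sqrt(5 + t)
c(S) = -14 + S
l(H, o) = sqrt(5 + o) + 3*H
F(T, D) = -21 + D + 2*sqrt(7) (F(T, D) = D + (sqrt(5 + 23) + 3*(-7)) = D + (sqrt(28) - 21) = D + (2*sqrt(7) - 21) = D + (-21 + 2*sqrt(7)) = -21 + D + 2*sqrt(7))
-3054315 - F(c(I), 2143) = -3054315 - (-21 + 2143 + 2*sqrt(7)) = -3054315 - (2122 + 2*sqrt(7)) = -3054315 + (-2122 - 2*sqrt(7)) = -3056437 - 2*sqrt(7)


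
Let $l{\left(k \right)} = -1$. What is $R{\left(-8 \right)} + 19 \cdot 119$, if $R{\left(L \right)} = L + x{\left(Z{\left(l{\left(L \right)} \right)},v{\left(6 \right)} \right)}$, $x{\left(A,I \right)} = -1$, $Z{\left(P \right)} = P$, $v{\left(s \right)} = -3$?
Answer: $2252$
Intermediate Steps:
$R{\left(L \right)} = -1 + L$ ($R{\left(L \right)} = L - 1 = -1 + L$)
$R{\left(-8 \right)} + 19 \cdot 119 = \left(-1 - 8\right) + 19 \cdot 119 = -9 + 2261 = 2252$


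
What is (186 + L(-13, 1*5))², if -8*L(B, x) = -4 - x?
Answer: 2241009/64 ≈ 35016.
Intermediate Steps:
L(B, x) = ½ + x/8 (L(B, x) = -(-4 - x)/8 = ½ + x/8)
(186 + L(-13, 1*5))² = (186 + (½ + (1*5)/8))² = (186 + (½ + (⅛)*5))² = (186 + (½ + 5/8))² = (186 + 9/8)² = (1497/8)² = 2241009/64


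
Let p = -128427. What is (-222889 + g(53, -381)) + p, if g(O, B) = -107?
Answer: -351423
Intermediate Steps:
(-222889 + g(53, -381)) + p = (-222889 - 107) - 128427 = -222996 - 128427 = -351423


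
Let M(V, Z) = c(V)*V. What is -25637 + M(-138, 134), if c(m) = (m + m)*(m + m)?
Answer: -10537925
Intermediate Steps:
c(m) = 4*m**2 (c(m) = (2*m)*(2*m) = 4*m**2)
M(V, Z) = 4*V**3 (M(V, Z) = (4*V**2)*V = 4*V**3)
-25637 + M(-138, 134) = -25637 + 4*(-138)**3 = -25637 + 4*(-2628072) = -25637 - 10512288 = -10537925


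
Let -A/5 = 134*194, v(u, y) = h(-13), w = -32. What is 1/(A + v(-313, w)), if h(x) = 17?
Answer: -1/129963 ≈ -7.6945e-6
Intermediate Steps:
v(u, y) = 17
A = -129980 (A = -670*194 = -5*25996 = -129980)
1/(A + v(-313, w)) = 1/(-129980 + 17) = 1/(-129963) = -1/129963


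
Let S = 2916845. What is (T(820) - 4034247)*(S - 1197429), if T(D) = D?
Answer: -6935138918632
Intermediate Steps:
(T(820) - 4034247)*(S - 1197429) = (820 - 4034247)*(2916845 - 1197429) = -4033427*1719416 = -6935138918632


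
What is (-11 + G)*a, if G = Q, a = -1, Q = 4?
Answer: 7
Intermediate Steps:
G = 4
(-11 + G)*a = (-11 + 4)*(-1) = -7*(-1) = 7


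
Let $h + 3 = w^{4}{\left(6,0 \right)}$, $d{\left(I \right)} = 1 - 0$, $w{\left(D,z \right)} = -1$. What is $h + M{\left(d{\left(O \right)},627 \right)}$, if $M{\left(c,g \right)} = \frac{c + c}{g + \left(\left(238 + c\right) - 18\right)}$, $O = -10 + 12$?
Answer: $- \frac{847}{424} \approx -1.9976$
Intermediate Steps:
$O = 2$
$d{\left(I \right)} = 1$ ($d{\left(I \right)} = 1 + 0 = 1$)
$h = -2$ ($h = -3 + \left(-1\right)^{4} = -3 + 1 = -2$)
$M{\left(c,g \right)} = \frac{2 c}{220 + c + g}$ ($M{\left(c,g \right)} = \frac{2 c}{g + \left(220 + c\right)} = \frac{2 c}{220 + c + g}$)
$h + M{\left(d{\left(O \right)},627 \right)} = -2 + 2 \cdot 1 \frac{1}{220 + 1 + 627} = -2 + 2 \cdot 1 \cdot \frac{1}{848} = -2 + \frac{1}{424} = - \frac{847}{424}$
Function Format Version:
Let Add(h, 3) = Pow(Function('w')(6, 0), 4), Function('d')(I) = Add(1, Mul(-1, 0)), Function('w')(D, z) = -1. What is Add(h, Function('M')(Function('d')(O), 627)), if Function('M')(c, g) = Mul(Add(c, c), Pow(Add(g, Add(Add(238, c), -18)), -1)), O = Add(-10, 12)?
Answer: Rational(-847, 424) ≈ -1.9976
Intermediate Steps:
O = 2
Function('d')(I) = 1 (Function('d')(I) = Add(1, 0) = 1)
h = -2 (h = Add(-3, Pow(-1, 4)) = Add(-3, 1) = -2)
Function('M')(c, g) = Mul(2, c, Pow(Add(220, c, g), -1)) (Function('M')(c, g) = Mul(Mul(2, c), Pow(Add(g, Add(220, c)), -1)) = Mul(Mul(2, c), Pow(Add(220, c, g), -1)) = Mul(2, c, Pow(Add(220, c, g), -1)))
Add(h, Function('M')(Function('d')(O), 627)) = Add(-2, Mul(2, 1, Pow(Add(220, 1, 627), -1))) = Add(-2, Mul(2, 1, Pow(848, -1))) = Add(-2, Mul(2, 1, Rational(1, 848))) = Add(-2, Rational(1, 424)) = Rational(-847, 424)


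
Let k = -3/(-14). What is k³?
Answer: 27/2744 ≈ 0.0098397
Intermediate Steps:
k = 3/14 (k = -3*(-1/14) = 3/14 ≈ 0.21429)
k³ = (3/14)³ = 27/2744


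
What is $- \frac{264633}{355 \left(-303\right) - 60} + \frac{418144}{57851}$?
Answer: $\frac{490341721}{50619625} \approx 9.6868$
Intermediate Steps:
$- \frac{264633}{355 \left(-303\right) - 60} + \frac{418144}{57851} = - \frac{264633}{-107565 - 60} + 418144 \cdot \frac{1}{57851} = - \frac{264633}{-107625} + \frac{418144}{57851} = \left(-264633\right) \left(- \frac{1}{107625}\right) + \frac{418144}{57851} = \frac{88211}{35875} + \frac{418144}{57851} = \frac{490341721}{50619625}$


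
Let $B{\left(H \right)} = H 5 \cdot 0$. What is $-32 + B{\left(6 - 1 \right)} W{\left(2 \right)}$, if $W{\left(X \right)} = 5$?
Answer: $-32$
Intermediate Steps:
$B{\left(H \right)} = 0$ ($B{\left(H \right)} = 5 H 0 = 0$)
$-32 + B{\left(6 - 1 \right)} W{\left(2 \right)} = -32 + 0 \cdot 5 = -32 + 0 = -32$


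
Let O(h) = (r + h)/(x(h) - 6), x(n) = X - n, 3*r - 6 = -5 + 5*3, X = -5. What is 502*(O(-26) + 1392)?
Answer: 31414156/45 ≈ 6.9809e+5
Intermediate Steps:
r = 16/3 (r = 2 + (-5 + 5*3)/3 = 2 + (-5 + 15)/3 = 2 + (⅓)*10 = 2 + 10/3 = 16/3 ≈ 5.3333)
x(n) = -5 - n
O(h) = (16/3 + h)/(-11 - h) (O(h) = (16/3 + h)/((-5 - h) - 6) = (16/3 + h)/(-11 - h))
502*(O(-26) + 1392) = 502*((-16/3 - 1*(-26))/(11 - 26) + 1392) = 502*((-16/3 + 26)/(-15) + 1392) = 502*(-1/15*62/3 + 1392) = 502*(-62/45 + 1392) = 502*(62578/45) = 31414156/45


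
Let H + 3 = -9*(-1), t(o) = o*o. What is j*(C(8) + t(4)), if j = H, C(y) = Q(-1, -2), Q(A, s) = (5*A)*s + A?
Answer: 150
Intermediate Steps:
Q(A, s) = A + 5*A*s (Q(A, s) = 5*A*s + A = A + 5*A*s)
t(o) = o²
C(y) = 9 (C(y) = -(1 + 5*(-2)) = -(1 - 10) = -1*(-9) = 9)
H = 6 (H = -3 - 9*(-1) = -3 + 9 = 6)
j = 6
j*(C(8) + t(4)) = 6*(9 + 4²) = 6*(9 + 16) = 6*25 = 150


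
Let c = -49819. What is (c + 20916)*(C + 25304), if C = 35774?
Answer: -1765337434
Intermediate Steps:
(c + 20916)*(C + 25304) = (-49819 + 20916)*(35774 + 25304) = -28903*61078 = -1765337434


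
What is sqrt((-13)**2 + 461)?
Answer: 3*sqrt(70) ≈ 25.100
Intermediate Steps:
sqrt((-13)**2 + 461) = sqrt(169 + 461) = sqrt(630) = 3*sqrt(70)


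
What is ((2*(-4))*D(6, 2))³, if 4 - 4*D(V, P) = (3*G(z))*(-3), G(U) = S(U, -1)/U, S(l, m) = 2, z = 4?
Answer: -4913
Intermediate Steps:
G(U) = 2/U
D(V, P) = 17/8 (D(V, P) = 1 - 3*(2/4)*(-3)/4 = 1 - 3*(2*(¼))*(-3)/4 = 1 - 3*(½)*(-3)/4 = 1 - 3*(-3)/8 = 1 - ¼*(-9/2) = 1 + 9/8 = 17/8)
((2*(-4))*D(6, 2))³ = ((2*(-4))*(17/8))³ = (-8*17/8)³ = (-17)³ = -4913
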